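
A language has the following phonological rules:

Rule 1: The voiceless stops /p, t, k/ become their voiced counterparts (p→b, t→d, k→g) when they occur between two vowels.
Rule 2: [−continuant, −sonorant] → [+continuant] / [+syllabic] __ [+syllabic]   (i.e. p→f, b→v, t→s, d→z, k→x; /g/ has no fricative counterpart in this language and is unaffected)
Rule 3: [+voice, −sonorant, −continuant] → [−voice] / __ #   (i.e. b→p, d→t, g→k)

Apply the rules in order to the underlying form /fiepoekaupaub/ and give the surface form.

Rule 1 (intervocalic voicing): /p/ is a voiceless stop between vowels /e/ and /o/, so it voices to [b]. /k/ is a voiceless stop between vowels /e/ and /a/, so it voices to [g]. /p/ is a voiceless stop between vowels /u/ and /a/, so it voices to [b]. /fiepoekaupaub/ → fieboegaubaub.
Rule 2 (intervocalic spirantization): /b/ is a stop between vowels /e/ and /o/, so it spirantizes to the fricative [v]. /b/ is a stop between vowels /u/ and /a/, so it spirantizes to the fricative [v]. /fieboegaubaub/ → fievoegauvaub.
Rule 3 (final devoicing): /b/ is a voiced stop in word-final position, so it devoices to [p]. /fievoegauvaub/ → fievoegauvaup.

fievoegauvaup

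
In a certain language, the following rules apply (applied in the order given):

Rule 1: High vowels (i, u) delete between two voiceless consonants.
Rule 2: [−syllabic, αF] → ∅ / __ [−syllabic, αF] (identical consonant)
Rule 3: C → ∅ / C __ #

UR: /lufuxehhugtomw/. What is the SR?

Rule 1 (high vowel syncope): /u/ is a high vowel flanked by voiceless consonants /f/ and /x/, so it deletes. /lufuxehhugtomw/ → lufxehhugtomw.
Rule 2 (degemination): /hh/ is a geminate; the first /h/ deletes. /lufxehhugtomw/ → lufxehugtomw.
Rule 3 (final cluster simplification): /w/ is the second consonant of a word-final cluster /mw/, so it deletes. /lufxehugtomw/ → lufxehugtom.

lufxehugtom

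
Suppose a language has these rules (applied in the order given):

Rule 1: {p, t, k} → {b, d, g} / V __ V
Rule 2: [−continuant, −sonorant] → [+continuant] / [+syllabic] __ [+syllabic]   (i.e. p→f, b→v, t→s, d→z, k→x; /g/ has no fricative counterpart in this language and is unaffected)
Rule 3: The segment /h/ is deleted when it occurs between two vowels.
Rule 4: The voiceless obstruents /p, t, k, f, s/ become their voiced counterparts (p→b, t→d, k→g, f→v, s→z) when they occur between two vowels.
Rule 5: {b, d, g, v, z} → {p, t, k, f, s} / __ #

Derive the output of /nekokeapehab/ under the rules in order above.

Rule 1 (intervocalic voicing): /k/ is a voiceless stop between vowels /e/ and /o/, so it voices to [g]. /k/ is a voiceless stop between vowels /o/ and /e/, so it voices to [g]. /p/ is a voiceless stop between vowels /a/ and /e/, so it voices to [b]. /nekokeapehab/ → negogeabehab.
Rule 2 (intervocalic spirantization): /b/ is a stop between vowels /a/ and /e/, so it spirantizes to the fricative [v]. /negogeabehab/ → negogeavehab.
Rule 3 (intervocalic h-deletion): /h/ occurs between vowels /e/ and /a/, so it deletes. /negogeavehab/ → negogeaveab.
Rule 4 (intervocalic voicing): no segment meets the environment; /negogeaveab/ is unchanged.
Rule 5 (final devoicing): /b/ is a voiced obstruent in word-final position, so it devoices to [p]. /negogeaveab/ → negogeaveap.

negogeaveap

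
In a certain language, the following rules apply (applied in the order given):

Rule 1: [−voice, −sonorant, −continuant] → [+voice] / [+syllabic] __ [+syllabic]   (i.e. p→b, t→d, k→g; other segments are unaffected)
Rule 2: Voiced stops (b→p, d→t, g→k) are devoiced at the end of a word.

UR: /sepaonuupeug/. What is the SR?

Rule 1 (intervocalic voicing): /p/ is a voiceless stop between vowels /e/ and /a/, so it voices to [b]. /p/ is a voiceless stop between vowels /u/ and /e/, so it voices to [b]. /sepaonuupeug/ → sebaonuubeug.
Rule 2 (final devoicing): /g/ is a voiced stop in word-final position, so it devoices to [k]. /sebaonuubeug/ → sebaonuubeuk.

sebaonuubeuk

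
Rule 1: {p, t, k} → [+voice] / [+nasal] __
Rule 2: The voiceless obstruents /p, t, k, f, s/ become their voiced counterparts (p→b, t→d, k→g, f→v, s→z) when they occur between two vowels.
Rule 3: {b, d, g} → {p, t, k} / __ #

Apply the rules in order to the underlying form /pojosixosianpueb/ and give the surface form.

Rule 1 (post-nasal voicing): /p/ is a voiceless stop immediately after the nasal /n/, so it voices to [b]. /pojosixosianpueb/ → pojosixosianbueb.
Rule 2 (intervocalic voicing): /s/ is a voiceless obstruent between vowels /o/ and /i/, so it voices to [z]. /s/ is a voiceless obstruent between vowels /o/ and /i/, so it voices to [z]. /pojosixosianbueb/ → pojozixozianbueb.
Rule 3 (final devoicing): /b/ is a voiced stop in word-final position, so it devoices to [p]. /pojozixozianbueb/ → pojozixozianbuep.

pojozixozianbuep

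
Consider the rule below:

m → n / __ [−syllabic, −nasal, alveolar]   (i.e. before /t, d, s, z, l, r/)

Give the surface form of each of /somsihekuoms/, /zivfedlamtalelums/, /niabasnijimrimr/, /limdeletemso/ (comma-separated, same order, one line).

sonsihekuons, zivfedlantaleluns, niabasnijinrinr, lindeletenso

/somsihekuoms/: /m/ precedes the alveolar consonant /s/, so it assimilates in place to [n]. /m/ precedes the alveolar consonant /s/, so it assimilates in place to [n]. → [sonsihekuons].
/zivfedlamtalelums/: /m/ precedes the alveolar consonant /t/, so it assimilates in place to [n]. /m/ precedes the alveolar consonant /s/, so it assimilates in place to [n]. → [zivfedlantaleluns].
/niabasnijimrimr/: /m/ precedes the alveolar consonant /r/, so it assimilates in place to [n]. /m/ precedes the alveolar consonant /r/, so it assimilates in place to [n]. → [niabasnijinrinr].
/limdeletemso/: /m/ precedes the alveolar consonant /d/, so it assimilates in place to [n]. /m/ precedes the alveolar consonant /s/, so it assimilates in place to [n]. → [lindeletenso].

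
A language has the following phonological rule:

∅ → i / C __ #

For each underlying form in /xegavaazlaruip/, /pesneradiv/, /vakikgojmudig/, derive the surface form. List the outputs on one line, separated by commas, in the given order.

xegavaazlaruipi, pesneradivi, vakikgojmudigi

/xegavaazlaruip/: the form ends in the consonant /p/, so [i] is inserted word-finally. → [xegavaazlaruipi].
/pesneradiv/: the form ends in the consonant /v/, so [i] is inserted word-finally. → [pesneradivi].
/vakikgojmudig/: the form ends in the consonant /g/, so [i] is inserted word-finally. → [vakikgojmudigi].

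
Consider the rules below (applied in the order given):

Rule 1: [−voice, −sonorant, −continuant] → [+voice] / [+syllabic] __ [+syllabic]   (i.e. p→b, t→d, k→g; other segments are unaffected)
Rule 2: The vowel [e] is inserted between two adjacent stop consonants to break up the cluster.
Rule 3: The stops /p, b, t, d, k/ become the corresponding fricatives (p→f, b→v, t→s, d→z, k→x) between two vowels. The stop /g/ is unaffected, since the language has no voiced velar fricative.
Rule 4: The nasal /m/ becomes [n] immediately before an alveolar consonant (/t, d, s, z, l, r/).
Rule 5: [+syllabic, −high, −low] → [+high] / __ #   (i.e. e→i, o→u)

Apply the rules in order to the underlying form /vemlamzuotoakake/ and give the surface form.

Rule 1 (intervocalic voicing): /t/ is a voiceless stop between vowels /o/ and /o/, so it voices to [d]. /k/ is a voiceless stop between vowels /a/ and /a/, so it voices to [g]. /k/ is a voiceless stop between vowels /a/ and /e/, so it voices to [g]. /vemlamzuotoakake/ → vemlamzuodoagage.
Rule 2 (stop-cluster e-epenthesis): no segment meets the environment; /vemlamzuodoagage/ is unchanged.
Rule 3 (intervocalic spirantization): /d/ is a stop between vowels /o/ and /o/, so it spirantizes to the fricative [z]. /vemlamzuodoagage/ → vemlamzuozoagage.
Rule 4 (nasal place assimilation): /m/ precedes the alveolar consonant /l/, so it assimilates in place to [n]. /m/ precedes the alveolar consonant /z/, so it assimilates in place to [n]. /vemlamzuozoagage/ → venlanzuozoagage.
Rule 5 (final vowel raising): /e/ is a mid vowel in word-final position, so it raises to [i]. /venlanzuozoagage/ → venlanzuozoagagi.

venlanzuozoagagi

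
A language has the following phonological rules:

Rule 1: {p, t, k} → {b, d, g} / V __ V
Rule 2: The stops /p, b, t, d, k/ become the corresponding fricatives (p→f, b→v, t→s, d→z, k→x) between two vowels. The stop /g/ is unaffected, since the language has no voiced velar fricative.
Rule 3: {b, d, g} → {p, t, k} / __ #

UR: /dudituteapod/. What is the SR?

duzizuzeavot

Rule 1 (intervocalic voicing): /t/ is a voiceless stop between vowels /i/ and /u/, so it voices to [d]. /t/ is a voiceless stop between vowels /u/ and /e/, so it voices to [d]. /p/ is a voiceless stop between vowels /a/ and /o/, so it voices to [b]. /dudituteapod/ → dudidudeabod.
Rule 2 (intervocalic spirantization): /d/ is a stop between vowels /u/ and /i/, so it spirantizes to the fricative [z]. /d/ is a stop between vowels /i/ and /u/, so it spirantizes to the fricative [z]. /d/ is a stop between vowels /u/ and /e/, so it spirantizes to the fricative [z]. /b/ is a stop between vowels /a/ and /o/, so it spirantizes to the fricative [v]. /dudidudeabod/ → duzizuzeavod.
Rule 3 (final devoicing): /d/ is a voiced stop in word-final position, so it devoices to [t]. /duzizuzeavod/ → duzizuzeavot.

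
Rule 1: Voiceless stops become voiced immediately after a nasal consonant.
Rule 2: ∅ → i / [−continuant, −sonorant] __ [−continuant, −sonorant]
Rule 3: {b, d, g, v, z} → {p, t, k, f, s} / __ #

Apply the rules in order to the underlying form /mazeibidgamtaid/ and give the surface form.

Rule 1 (post-nasal voicing): /t/ is a voiceless stop immediately after the nasal /m/, so it voices to [d]. /mazeibidgamtaid/ → mazeibidgamdaid.
Rule 2 (stop-cluster i-epenthesis): /d/ and /g/ form a stop–stop cluster, so [i] is inserted between them. /mazeibidgamdaid/ → mazeibidigamdaid.
Rule 3 (final devoicing): /d/ is a voiced obstruent in word-final position, so it devoices to [t]. /mazeibidigamdaid/ → mazeibidigamdait.

mazeibidigamdait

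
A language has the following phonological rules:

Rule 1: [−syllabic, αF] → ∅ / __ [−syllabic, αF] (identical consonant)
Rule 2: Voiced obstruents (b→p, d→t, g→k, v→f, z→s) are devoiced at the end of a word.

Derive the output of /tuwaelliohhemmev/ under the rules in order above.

tuwaeliohemef

Rule 1 (degemination): /ll/ is a geminate; the first /l/ deletes. /hh/ is a geminate; the first /h/ deletes. /mm/ is a geminate; the first /m/ deletes. /tuwaelliohhemmev/ → tuwaeliohemev.
Rule 2 (final devoicing): /v/ is a voiced obstruent in word-final position, so it devoices to [f]. /tuwaeliohemev/ → tuwaeliohemef.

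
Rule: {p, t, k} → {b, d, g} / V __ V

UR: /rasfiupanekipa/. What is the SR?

/p/ is a voiceless stop between vowels /u/ and /a/, so it voices to [b].
/k/ is a voiceless stop between vowels /e/ and /i/, so it voices to [g].
/p/ is a voiceless stop between vowels /i/ and /a/, so it voices to [b].
Surface form: [rasfiubanegiba].

rasfiubanegiba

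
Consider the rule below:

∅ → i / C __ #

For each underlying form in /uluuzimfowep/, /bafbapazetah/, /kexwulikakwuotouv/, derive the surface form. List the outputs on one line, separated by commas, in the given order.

uluuzimfowepi, bafbapazetahi, kexwulikakwuotouvi

/uluuzimfowep/: the form ends in the consonant /p/, so [i] is inserted word-finally. → [uluuzimfowepi].
/bafbapazetah/: the form ends in the consonant /h/, so [i] is inserted word-finally. → [bafbapazetahi].
/kexwulikakwuotouv/: the form ends in the consonant /v/, so [i] is inserted word-finally. → [kexwulikakwuotouvi].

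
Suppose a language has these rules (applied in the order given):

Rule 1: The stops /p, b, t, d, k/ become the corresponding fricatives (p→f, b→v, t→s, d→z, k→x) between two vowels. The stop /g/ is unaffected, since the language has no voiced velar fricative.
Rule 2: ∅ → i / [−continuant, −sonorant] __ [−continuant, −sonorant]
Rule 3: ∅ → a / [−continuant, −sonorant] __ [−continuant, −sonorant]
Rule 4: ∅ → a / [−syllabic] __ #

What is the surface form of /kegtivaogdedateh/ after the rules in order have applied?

Rule 1 (intervocalic spirantization): /d/ is a stop between vowels /e/ and /a/, so it spirantizes to the fricative [z]. /t/ is a stop between vowels /a/ and /e/, so it spirantizes to the fricative [s]. /kegtivaogdedateh/ → kegtivaogdezaseh.
Rule 2 (stop-cluster i-epenthesis): /g/ and /t/ form a stop–stop cluster, so [i] is inserted between them. /g/ and /d/ form a stop–stop cluster, so [i] is inserted between them. /kegtivaogdezaseh/ → kegitivaogidezaseh.
Rule 3 (stop-cluster a-epenthesis): no segment meets the environment; /kegitivaogidezaseh/ is unchanged.
Rule 4 (final a-epenthesis): the form ends in the consonant /h/, so [a] is inserted word-finally. /kegitivaogidezaseh/ → kegitivaogidezaseha.

kegitivaogidezaseha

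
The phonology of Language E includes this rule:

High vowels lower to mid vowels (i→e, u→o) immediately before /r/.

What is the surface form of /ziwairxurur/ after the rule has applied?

Scanning /ziwairxurur/: /i/ at position 2 is not in the conditioning environment; /i/ is a high vowel immediately before /r/, so it lowers to [e]; /u/ is a high vowel immediately before /r/, so it lowers to [o]; /u/ is a high vowel immediately before /r/, so it lowers to [o].
Result: [ziwaerxoror].

ziwaerxoror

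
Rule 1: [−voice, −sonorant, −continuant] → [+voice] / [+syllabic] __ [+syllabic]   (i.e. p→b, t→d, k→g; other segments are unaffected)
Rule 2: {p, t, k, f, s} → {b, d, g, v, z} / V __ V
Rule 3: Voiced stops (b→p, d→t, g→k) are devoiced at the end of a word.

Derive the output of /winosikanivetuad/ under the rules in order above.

Rule 1 (intervocalic voicing): /k/ is a voiceless stop between vowels /i/ and /a/, so it voices to [g]. /t/ is a voiceless stop between vowels /e/ and /u/, so it voices to [d]. /winosikanivetuad/ → winosiganiveduad.
Rule 2 (intervocalic voicing): /s/ is a voiceless obstruent between vowels /o/ and /i/, so it voices to [z]. /winosiganiveduad/ → winoziganiveduad.
Rule 3 (final devoicing): /d/ is a voiced stop in word-final position, so it devoices to [t]. /winoziganiveduad/ → winoziganiveduat.

winoziganiveduat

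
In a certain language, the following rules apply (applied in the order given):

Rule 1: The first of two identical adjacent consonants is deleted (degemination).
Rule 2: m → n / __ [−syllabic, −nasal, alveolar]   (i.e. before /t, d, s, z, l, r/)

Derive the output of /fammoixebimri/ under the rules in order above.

famoixebinri

Rule 1 (degemination): /mm/ is a geminate; the first /m/ deletes. /fammoixebimri/ → famoixebimri.
Rule 2 (nasal place assimilation): /m/ precedes the alveolar consonant /r/, so it assimilates in place to [n]. /famoixebimri/ → famoixebinri.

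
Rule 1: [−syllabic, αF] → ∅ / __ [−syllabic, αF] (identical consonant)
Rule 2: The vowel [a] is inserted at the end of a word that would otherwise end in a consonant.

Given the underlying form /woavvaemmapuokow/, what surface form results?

woavaemapuokowa

Rule 1 (degemination): /vv/ is a geminate; the first /v/ deletes. /mm/ is a geminate; the first /m/ deletes. /woavvaemmapuokow/ → woavaemapuokow.
Rule 2 (final a-epenthesis): the form ends in the consonant /w/, so [a] is inserted word-finally. /woavaemapuokow/ → woavaemapuokowa.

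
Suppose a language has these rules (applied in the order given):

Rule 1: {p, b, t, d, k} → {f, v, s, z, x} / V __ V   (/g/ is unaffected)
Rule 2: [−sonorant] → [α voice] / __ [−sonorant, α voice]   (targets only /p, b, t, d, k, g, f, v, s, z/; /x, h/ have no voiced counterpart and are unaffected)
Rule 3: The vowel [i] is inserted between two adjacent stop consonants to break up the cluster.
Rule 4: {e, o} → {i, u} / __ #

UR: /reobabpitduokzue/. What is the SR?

reovapipididuogzui

Rule 1 (intervocalic spirantization): /b/ is a stop between vowels /o/ and /a/, so it spirantizes to the fricative [v]. /reobabpitduokzue/ → reovabpitduokzue.
Rule 2 (regressive voicing assimilation): /b/ precedes the voiceless obstruent /p/, so it devoices to [p] by assimilation. /t/ precedes the voiced obstruent /d/, so it voices to [d] by assimilation. /k/ precedes the voiced obstruent /z/, so it voices to [g] by assimilation. /reovabpitduokzue/ → reovappidduogzue.
Rule 3 (stop-cluster i-epenthesis): /p/ and /p/ form a stop–stop cluster, so [i] is inserted between them. /d/ and /d/ form a stop–stop cluster, so [i] is inserted between them. /reovappidduogzue/ → reovapipididuogzue.
Rule 4 (final vowel raising): /e/ is a mid vowel in word-final position, so it raises to [i]. /reovapipididuogzue/ → reovapipididuogzui.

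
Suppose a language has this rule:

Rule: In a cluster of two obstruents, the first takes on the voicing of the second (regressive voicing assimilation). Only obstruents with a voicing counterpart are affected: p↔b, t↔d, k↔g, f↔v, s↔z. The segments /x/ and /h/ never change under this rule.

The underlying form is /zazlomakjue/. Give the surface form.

zazlomakjue

No segment of /zazlomakjue/ meets the structural description of the rule, so the form surfaces unchanged.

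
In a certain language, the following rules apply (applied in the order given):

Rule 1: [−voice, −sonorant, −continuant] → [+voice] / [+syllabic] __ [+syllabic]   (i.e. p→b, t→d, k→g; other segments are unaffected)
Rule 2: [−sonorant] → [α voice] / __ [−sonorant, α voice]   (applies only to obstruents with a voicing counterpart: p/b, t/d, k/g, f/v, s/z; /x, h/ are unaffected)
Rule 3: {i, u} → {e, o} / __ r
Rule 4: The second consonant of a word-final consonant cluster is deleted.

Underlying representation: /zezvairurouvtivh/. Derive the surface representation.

zezvaerorouftif

Rule 1 (intervocalic voicing): no segment meets the environment; /zezvairurouvtivh/ is unchanged.
Rule 2 (regressive voicing assimilation): /v/ precedes the voiceless obstruent /t/, so it devoices to [f] by assimilation. /v/ precedes the voiceless obstruent /h/, so it devoices to [f] by assimilation. /zezvairurouvtivh/ → zezvairurouftifh.
Rule 3 (pre-rhotic lowering): /i/ is a high vowel immediately before /r/, so it lowers to [e]. /u/ is a high vowel immediately before /r/, so it lowers to [o]. /zezvairurouftifh/ → zezvaerorouftifh.
Rule 4 (final cluster simplification): /h/ is the second consonant of a word-final cluster /fh/, so it deletes. /zezvaerorouftifh/ → zezvaerorouftif.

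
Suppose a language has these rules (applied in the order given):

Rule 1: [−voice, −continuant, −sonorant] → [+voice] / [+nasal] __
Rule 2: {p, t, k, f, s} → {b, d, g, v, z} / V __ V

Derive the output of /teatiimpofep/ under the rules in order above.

teadiimbovep

Rule 1 (post-nasal voicing): /p/ is a voiceless stop immediately after the nasal /m/, so it voices to [b]. /teatiimpofep/ → teatiimbofep.
Rule 2 (intervocalic voicing): /t/ is a voiceless obstruent between vowels /a/ and /i/, so it voices to [d]. /f/ is a voiceless obstruent between vowels /o/ and /e/, so it voices to [v]. /teatiimbofep/ → teadiimbovep.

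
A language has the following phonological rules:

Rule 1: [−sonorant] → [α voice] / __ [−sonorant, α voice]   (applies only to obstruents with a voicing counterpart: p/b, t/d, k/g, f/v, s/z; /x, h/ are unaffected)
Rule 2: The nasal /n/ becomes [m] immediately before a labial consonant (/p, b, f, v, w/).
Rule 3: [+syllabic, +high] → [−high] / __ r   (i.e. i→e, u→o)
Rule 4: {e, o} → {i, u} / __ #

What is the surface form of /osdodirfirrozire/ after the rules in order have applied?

Rule 1 (regressive voicing assimilation): /s/ precedes the voiced obstruent /d/, so it voices to [z] by assimilation. /osdodirfirrozire/ → ozdodirfirrozire.
Rule 2 (nasal place assimilation): no segment meets the environment; /ozdodirfirrozire/ is unchanged.
Rule 3 (pre-rhotic lowering): /i/ is a high vowel immediately before /r/, so it lowers to [e]. /i/ is a high vowel immediately before /r/, so it lowers to [e]. /i/ is a high vowel immediately before /r/, so it lowers to [e]. /ozdodirfirrozire/ → ozdoderferrozere.
Rule 4 (final vowel raising): /e/ is a mid vowel in word-final position, so it raises to [i]. /ozdoderferrozere/ → ozdoderferrozeri.

ozdoderferrozeri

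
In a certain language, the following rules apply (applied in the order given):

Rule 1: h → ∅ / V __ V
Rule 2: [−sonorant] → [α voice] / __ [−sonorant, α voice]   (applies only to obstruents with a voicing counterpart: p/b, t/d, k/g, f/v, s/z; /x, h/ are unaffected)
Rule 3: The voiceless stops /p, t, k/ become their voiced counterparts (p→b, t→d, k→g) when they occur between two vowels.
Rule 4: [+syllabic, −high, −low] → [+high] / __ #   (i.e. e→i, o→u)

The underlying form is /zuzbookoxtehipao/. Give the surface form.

zuzboogoxteibau

Rule 1 (intervocalic h-deletion): /h/ occurs between vowels /e/ and /i/, so it deletes. /zuzbookoxtehipao/ → zuzbookoxteipao.
Rule 2 (regressive voicing assimilation): no segment meets the environment; /zuzbookoxteipao/ is unchanged.
Rule 3 (intervocalic voicing): /k/ is a voiceless stop between vowels /o/ and /o/, so it voices to [g]. /p/ is a voiceless stop between vowels /i/ and /a/, so it voices to [b]. /zuzbookoxteipao/ → zuzboogoxteibao.
Rule 4 (final vowel raising): /o/ is a mid vowel in word-final position, so it raises to [u]. /zuzboogoxteibao/ → zuzboogoxteibau.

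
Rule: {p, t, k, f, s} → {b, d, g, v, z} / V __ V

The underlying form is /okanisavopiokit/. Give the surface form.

Scanning /okanisavopiokit/: /k/ is a voiceless obstruent between vowels /o/ and /a/, so it voices to [g]; /s/ is a voiceless obstruent between vowels /i/ and /a/, so it voices to [z]; /p/ is a voiceless obstruent between vowels /o/ and /i/, so it voices to [b]; /k/ is a voiceless obstruent between vowels /o/ and /i/, so it voices to [g]; /t/ at position 15 is not in the conditioning environment.
Result: [oganizavobiogit].

oganizavobiogit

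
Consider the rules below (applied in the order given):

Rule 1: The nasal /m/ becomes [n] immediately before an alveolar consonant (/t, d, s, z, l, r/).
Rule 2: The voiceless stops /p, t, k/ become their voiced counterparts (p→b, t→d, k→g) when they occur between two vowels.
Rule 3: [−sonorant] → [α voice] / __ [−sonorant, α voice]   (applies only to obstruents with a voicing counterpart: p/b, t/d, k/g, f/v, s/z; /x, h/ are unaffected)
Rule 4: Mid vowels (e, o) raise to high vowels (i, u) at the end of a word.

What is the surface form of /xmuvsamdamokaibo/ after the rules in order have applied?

Rule 1 (nasal place assimilation): /m/ precedes the alveolar consonant /d/, so it assimilates in place to [n]. /xmuvsamdamokaibo/ → xmuvsandamokaibo.
Rule 2 (intervocalic voicing): /k/ is a voiceless stop between vowels /o/ and /a/, so it voices to [g]. /xmuvsandamokaibo/ → xmuvsandamogaibo.
Rule 3 (regressive voicing assimilation): /v/ precedes the voiceless obstruent /s/, so it devoices to [f] by assimilation. /xmuvsandamogaibo/ → xmufsandamogaibo.
Rule 4 (final vowel raising): /o/ is a mid vowel in word-final position, so it raises to [u]. /xmufsandamogaibo/ → xmufsandamogaibu.

xmufsandamogaibu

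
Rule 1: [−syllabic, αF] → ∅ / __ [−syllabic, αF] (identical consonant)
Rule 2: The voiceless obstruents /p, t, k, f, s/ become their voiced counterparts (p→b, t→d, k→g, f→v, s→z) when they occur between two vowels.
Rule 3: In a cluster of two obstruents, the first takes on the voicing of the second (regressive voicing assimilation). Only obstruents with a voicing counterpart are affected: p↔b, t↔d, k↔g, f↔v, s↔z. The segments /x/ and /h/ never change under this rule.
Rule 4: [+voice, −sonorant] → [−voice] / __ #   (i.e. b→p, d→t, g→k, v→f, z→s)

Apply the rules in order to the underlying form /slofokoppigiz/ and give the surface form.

slovogobigis

Rule 1 (degemination): /pp/ is a geminate; the first /p/ deletes. /slofokoppigiz/ → slofokopigiz.
Rule 2 (intervocalic voicing): /f/ is a voiceless obstruent between vowels /o/ and /o/, so it voices to [v]. /k/ is a voiceless obstruent between vowels /o/ and /o/, so it voices to [g]. /p/ is a voiceless obstruent between vowels /o/ and /i/, so it voices to [b]. /slofokopigiz/ → slovogobigiz.
Rule 3 (regressive voicing assimilation): no segment meets the environment; /slovogobigiz/ is unchanged.
Rule 4 (final devoicing): /z/ is a voiced obstruent in word-final position, so it devoices to [s]. /slovogobigiz/ → slovogobigis.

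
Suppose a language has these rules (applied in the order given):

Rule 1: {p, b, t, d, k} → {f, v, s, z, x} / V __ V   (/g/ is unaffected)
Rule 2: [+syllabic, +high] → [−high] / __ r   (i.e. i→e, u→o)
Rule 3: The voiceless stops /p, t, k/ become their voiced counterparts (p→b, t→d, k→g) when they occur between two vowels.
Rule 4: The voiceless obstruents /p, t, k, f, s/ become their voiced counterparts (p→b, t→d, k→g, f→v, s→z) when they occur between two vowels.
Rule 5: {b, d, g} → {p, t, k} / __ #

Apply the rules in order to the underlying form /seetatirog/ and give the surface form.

Rule 1 (intervocalic spirantization): /t/ is a stop between vowels /e/ and /a/, so it spirantizes to the fricative [s]. /t/ is a stop between vowels /a/ and /i/, so it spirantizes to the fricative [s]. /seetatirog/ → seesasirog.
Rule 2 (pre-rhotic lowering): /i/ is a high vowel immediately before /r/, so it lowers to [e]. /seesasirog/ → seesaserog.
Rule 3 (intervocalic voicing): no segment meets the environment; /seesaserog/ is unchanged.
Rule 4 (intervocalic voicing): /s/ is a voiceless obstruent between vowels /e/ and /a/, so it voices to [z]. /s/ is a voiceless obstruent between vowels /a/ and /e/, so it voices to [z]. /seesaserog/ → seezazerog.
Rule 5 (final devoicing): /g/ is a voiced stop in word-final position, so it devoices to [k]. /seezazerog/ → seezazerok.

seezazerok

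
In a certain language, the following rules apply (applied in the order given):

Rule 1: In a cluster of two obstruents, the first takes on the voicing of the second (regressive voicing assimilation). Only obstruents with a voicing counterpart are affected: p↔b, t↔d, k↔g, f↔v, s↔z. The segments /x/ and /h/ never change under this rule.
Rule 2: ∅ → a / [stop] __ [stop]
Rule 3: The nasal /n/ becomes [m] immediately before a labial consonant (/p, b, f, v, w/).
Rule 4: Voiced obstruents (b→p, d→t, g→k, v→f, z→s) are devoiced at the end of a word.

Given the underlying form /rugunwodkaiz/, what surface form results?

rugumwotakais

Rule 1 (regressive voicing assimilation): /d/ precedes the voiceless obstruent /k/, so it devoices to [t] by assimilation. /rugunwodkaiz/ → rugunwotkaiz.
Rule 2 (stop-cluster a-epenthesis): /t/ and /k/ form a stop–stop cluster, so [a] is inserted between them. /rugunwotkaiz/ → rugunwotakaiz.
Rule 3 (nasal place assimilation): /n/ precedes the labial consonant /w/, so it assimilates in place to [m]. /rugunwotakaiz/ → rugumwotakaiz.
Rule 4 (final devoicing): /z/ is a voiced obstruent in word-final position, so it devoices to [s]. /rugumwotakaiz/ → rugumwotakais.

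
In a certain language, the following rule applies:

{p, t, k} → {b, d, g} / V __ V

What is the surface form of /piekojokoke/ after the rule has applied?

piegojogoge

Scanning /piekojokoke/: /p/ at position 1 is not in the conditioning environment; /k/ is a voiceless stop between vowels /e/ and /o/, so it voices to [g]; /k/ is a voiceless stop between vowels /o/ and /o/, so it voices to [g]; /k/ is a voiceless stop between vowels /o/ and /e/, so it voices to [g].
Result: [piegojogoge].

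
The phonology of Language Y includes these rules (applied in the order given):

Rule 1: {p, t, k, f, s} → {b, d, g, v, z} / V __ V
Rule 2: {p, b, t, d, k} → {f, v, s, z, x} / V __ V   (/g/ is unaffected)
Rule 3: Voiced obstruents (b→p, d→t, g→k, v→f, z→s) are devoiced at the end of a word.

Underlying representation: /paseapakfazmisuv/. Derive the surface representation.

Rule 1 (intervocalic voicing): /s/ is a voiceless obstruent between vowels /a/ and /e/, so it voices to [z]. /p/ is a voiceless obstruent between vowels /a/ and /a/, so it voices to [b]. /s/ is a voiceless obstruent between vowels /i/ and /u/, so it voices to [z]. /paseapakfazmisuv/ → pazeabakfazmizuv.
Rule 2 (intervocalic spirantization): /b/ is a stop between vowels /a/ and /a/, so it spirantizes to the fricative [v]. /pazeabakfazmizuv/ → pazeavakfazmizuv.
Rule 3 (final devoicing): /v/ is a voiced obstruent in word-final position, so it devoices to [f]. /pazeavakfazmizuv/ → pazeavakfazmizuf.

pazeavakfazmizuf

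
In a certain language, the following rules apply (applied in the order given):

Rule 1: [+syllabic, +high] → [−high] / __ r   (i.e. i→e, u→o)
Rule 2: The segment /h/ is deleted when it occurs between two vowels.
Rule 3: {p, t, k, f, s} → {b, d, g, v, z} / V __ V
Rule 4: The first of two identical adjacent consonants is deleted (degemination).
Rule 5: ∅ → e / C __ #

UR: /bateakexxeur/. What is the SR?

badeagexeore

Rule 1 (pre-rhotic lowering): /u/ is a high vowel immediately before /r/, so it lowers to [o]. /bateakexxeur/ → bateakexxeor.
Rule 2 (intervocalic h-deletion): no segment meets the environment; /bateakexxeor/ is unchanged.
Rule 3 (intervocalic voicing): /t/ is a voiceless obstruent between vowels /a/ and /e/, so it voices to [d]. /k/ is a voiceless obstruent between vowels /a/ and /e/, so it voices to [g]. /bateakexxeor/ → badeagexxeor.
Rule 4 (degemination): /xx/ is a geminate; the first /x/ deletes. /badeagexxeor/ → badeagexeor.
Rule 5 (final e-epenthesis): the form ends in the consonant /r/, so [e] is inserted word-finally. /badeagexeor/ → badeagexeore.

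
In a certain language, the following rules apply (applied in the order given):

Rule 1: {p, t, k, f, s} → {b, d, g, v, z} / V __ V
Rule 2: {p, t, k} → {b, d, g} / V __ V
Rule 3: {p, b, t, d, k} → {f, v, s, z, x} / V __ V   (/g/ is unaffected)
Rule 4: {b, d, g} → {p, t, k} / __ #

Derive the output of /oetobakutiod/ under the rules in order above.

Rule 1 (intervocalic voicing): /t/ is a voiceless obstruent between vowels /e/ and /o/, so it voices to [d]. /k/ is a voiceless obstruent between vowels /a/ and /u/, so it voices to [g]. /t/ is a voiceless obstruent between vowels /u/ and /i/, so it voices to [d]. /oetobakutiod/ → oedobagudiod.
Rule 2 (intervocalic voicing): no segment meets the environment; /oedobagudiod/ is unchanged.
Rule 3 (intervocalic spirantization): /d/ is a stop between vowels /e/ and /o/, so it spirantizes to the fricative [z]. /b/ is a stop between vowels /o/ and /a/, so it spirantizes to the fricative [v]. /d/ is a stop between vowels /u/ and /i/, so it spirantizes to the fricative [z]. /oedobagudiod/ → oezovaguziod.
Rule 4 (final devoicing): /d/ is a voiced stop in word-final position, so it devoices to [t]. /oezovaguziod/ → oezovaguziot.

oezovaguziot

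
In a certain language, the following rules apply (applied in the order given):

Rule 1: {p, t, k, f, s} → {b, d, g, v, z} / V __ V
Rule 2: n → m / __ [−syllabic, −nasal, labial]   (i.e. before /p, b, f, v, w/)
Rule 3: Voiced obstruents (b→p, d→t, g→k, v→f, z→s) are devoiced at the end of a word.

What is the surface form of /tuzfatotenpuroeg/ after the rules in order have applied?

tuzfadodempuroek

Rule 1 (intervocalic voicing): /t/ is a voiceless obstruent between vowels /a/ and /o/, so it voices to [d]. /t/ is a voiceless obstruent between vowels /o/ and /e/, so it voices to [d]. /tuzfatotenpuroeg/ → tuzfadodenpuroeg.
Rule 2 (nasal place assimilation): /n/ precedes the labial consonant /p/, so it assimilates in place to [m]. /tuzfadodenpuroeg/ → tuzfadodempuroeg.
Rule 3 (final devoicing): /g/ is a voiced obstruent in word-final position, so it devoices to [k]. /tuzfadodempuroeg/ → tuzfadodempuroek.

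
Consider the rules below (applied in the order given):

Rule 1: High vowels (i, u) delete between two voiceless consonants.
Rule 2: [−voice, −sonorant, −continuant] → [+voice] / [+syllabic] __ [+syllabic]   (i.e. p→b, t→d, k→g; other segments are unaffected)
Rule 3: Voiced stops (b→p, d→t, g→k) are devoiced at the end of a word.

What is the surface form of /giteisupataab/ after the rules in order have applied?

Rule 1 (high vowel syncope): /u/ is a high vowel flanked by voiceless consonants /s/ and /p/, so it deletes. /giteisupataab/ → giteispataab.
Rule 2 (intervocalic voicing): /t/ is a voiceless stop between vowels /i/ and /e/, so it voices to [d]. /t/ is a voiceless stop between vowels /a/ and /a/, so it voices to [d]. /giteispataab/ → gideispadaab.
Rule 3 (final devoicing): /b/ is a voiced stop in word-final position, so it devoices to [p]. /gideispadaab/ → gideispadaap.

gideispadaap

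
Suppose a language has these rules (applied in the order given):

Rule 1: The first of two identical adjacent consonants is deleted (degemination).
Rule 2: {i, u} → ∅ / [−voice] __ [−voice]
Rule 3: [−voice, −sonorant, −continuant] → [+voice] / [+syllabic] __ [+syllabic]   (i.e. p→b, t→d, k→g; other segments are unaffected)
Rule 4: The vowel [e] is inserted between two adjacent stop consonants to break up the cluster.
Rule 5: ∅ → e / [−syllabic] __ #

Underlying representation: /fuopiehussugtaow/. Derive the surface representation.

fuobiehsugetaowe

Rule 1 (degemination): /ss/ is a geminate; the first /s/ deletes. /fuopiehussugtaow/ → fuopiehusugtaow.
Rule 2 (high vowel syncope): /u/ is a high vowel flanked by voiceless consonants /h/ and /s/, so it deletes. /fuopiehusugtaow/ → fuopiehsugtaow.
Rule 3 (intervocalic voicing): /p/ is a voiceless stop between vowels /o/ and /i/, so it voices to [b]. /fuopiehsugtaow/ → fuobiehsugtaow.
Rule 4 (stop-cluster e-epenthesis): /g/ and /t/ form a stop–stop cluster, so [e] is inserted between them. /fuobiehsugtaow/ → fuobiehsugetaow.
Rule 5 (final e-epenthesis): the form ends in the consonant /w/, so [e] is inserted word-finally. /fuobiehsugetaow/ → fuobiehsugetaowe.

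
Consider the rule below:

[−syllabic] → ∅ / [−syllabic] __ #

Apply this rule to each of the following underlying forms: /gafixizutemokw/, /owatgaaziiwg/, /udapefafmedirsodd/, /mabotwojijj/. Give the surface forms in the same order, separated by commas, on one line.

gafixizutemok, owatgaaziiw, udapefafmedirsod, mabotwojij

/gafixizutemokw/: /w/ is the second consonant of a word-final cluster /kw/, so it deletes. → [gafixizutemok].
/owatgaaziiwg/: /g/ is the second consonant of a word-final cluster /wg/, so it deletes. → [owatgaaziiw].
/udapefafmedirsodd/: /d/ is the second consonant of a word-final cluster /dd/, so it deletes. → [udapefafmedirsod].
/mabotwojijj/: /j/ is the second consonant of a word-final cluster /jj/, so it deletes. → [mabotwojij].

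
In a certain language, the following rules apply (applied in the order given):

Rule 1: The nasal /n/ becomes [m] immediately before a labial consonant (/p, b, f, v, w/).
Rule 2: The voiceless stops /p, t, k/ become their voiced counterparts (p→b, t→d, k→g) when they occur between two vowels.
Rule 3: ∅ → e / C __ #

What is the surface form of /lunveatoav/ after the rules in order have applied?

Rule 1 (nasal place assimilation): /n/ precedes the labial consonant /v/, so it assimilates in place to [m]. /lunveatoav/ → lumveatoav.
Rule 2 (intervocalic voicing): /t/ is a voiceless stop between vowels /a/ and /o/, so it voices to [d]. /lumveatoav/ → lumveadoav.
Rule 3 (final e-epenthesis): the form ends in the consonant /v/, so [e] is inserted word-finally. /lumveadoav/ → lumveadoave.

lumveadoave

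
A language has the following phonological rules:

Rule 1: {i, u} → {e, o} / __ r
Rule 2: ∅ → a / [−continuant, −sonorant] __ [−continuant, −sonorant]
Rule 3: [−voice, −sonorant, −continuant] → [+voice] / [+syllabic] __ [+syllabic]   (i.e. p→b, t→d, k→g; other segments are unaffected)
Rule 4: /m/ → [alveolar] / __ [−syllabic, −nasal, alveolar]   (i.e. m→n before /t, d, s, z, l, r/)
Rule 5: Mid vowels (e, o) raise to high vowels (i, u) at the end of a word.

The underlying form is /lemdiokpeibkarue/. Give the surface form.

lendiogabeibagarui

Rule 1 (pre-rhotic lowering): no segment meets the environment; /lemdiokpeibkarue/ is unchanged.
Rule 2 (stop-cluster a-epenthesis): /k/ and /p/ form a stop–stop cluster, so [a] is inserted between them. /b/ and /k/ form a stop–stop cluster, so [a] is inserted between them. /lemdiokpeibkarue/ → lemdiokapeibakarue.
Rule 3 (intervocalic voicing): /k/ is a voiceless stop between vowels /o/ and /a/, so it voices to [g]. /p/ is a voiceless stop between vowels /a/ and /e/, so it voices to [b]. /k/ is a voiceless stop between vowels /a/ and /a/, so it voices to [g]. /lemdiokapeibakarue/ → lemdiogabeibagarue.
Rule 4 (nasal place assimilation): /m/ precedes the alveolar consonant /d/, so it assimilates in place to [n]. /lemdiogabeibagarue/ → lendiogabeibagarue.
Rule 5 (final vowel raising): /e/ is a mid vowel in word-final position, so it raises to [i]. /lendiogabeibagarue/ → lendiogabeibagarui.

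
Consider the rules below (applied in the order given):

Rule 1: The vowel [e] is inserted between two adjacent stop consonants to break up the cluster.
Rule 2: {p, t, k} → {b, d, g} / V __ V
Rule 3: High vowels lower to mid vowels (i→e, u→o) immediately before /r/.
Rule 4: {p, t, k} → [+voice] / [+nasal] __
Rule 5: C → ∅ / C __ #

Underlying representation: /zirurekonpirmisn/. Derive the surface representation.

Rule 1 (stop-cluster e-epenthesis): no segment meets the environment; /zirurekonpirmisn/ is unchanged.
Rule 2 (intervocalic voicing): /k/ is a voiceless stop between vowels /e/ and /o/, so it voices to [g]. /zirurekonpirmisn/ → ziruregonpirmisn.
Rule 3 (pre-rhotic lowering): /i/ is a high vowel immediately before /r/, so it lowers to [e]. /u/ is a high vowel immediately before /r/, so it lowers to [o]. /i/ is a high vowel immediately before /r/, so it lowers to [e]. /ziruregonpirmisn/ → zeroregonpermisn.
Rule 4 (post-nasal voicing): /p/ is a voiceless stop immediately after the nasal /n/, so it voices to [b]. /zeroregonpermisn/ → zeroregonbermisn.
Rule 5 (final cluster simplification): /n/ is the second consonant of a word-final cluster /sn/, so it deletes. /zeroregonbermisn/ → zeroregonbermis.

zeroregonbermis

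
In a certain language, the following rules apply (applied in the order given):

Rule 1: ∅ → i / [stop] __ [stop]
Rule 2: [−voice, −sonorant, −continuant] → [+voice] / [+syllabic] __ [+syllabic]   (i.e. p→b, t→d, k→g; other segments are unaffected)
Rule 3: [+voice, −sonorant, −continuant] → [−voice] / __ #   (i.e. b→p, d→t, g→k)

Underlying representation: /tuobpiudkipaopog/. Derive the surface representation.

Rule 1 (stop-cluster i-epenthesis): /b/ and /p/ form a stop–stop cluster, so [i] is inserted between them. /d/ and /k/ form a stop–stop cluster, so [i] is inserted between them. /tuobpiudkipaopog/ → tuobipiudikipaopog.
Rule 2 (intervocalic voicing): /p/ is a voiceless stop between vowels /i/ and /i/, so it voices to [b]. /k/ is a voiceless stop between vowels /i/ and /i/, so it voices to [g]. /p/ is a voiceless stop between vowels /i/ and /a/, so it voices to [b]. /p/ is a voiceless stop between vowels /o/ and /o/, so it voices to [b]. /tuobipiudikipaopog/ → tuobibiudigibaobog.
Rule 3 (final devoicing): /g/ is a voiced stop in word-final position, so it devoices to [k]. /tuobibiudigibaobog/ → tuobibiudigibaobok.

tuobibiudigibaobok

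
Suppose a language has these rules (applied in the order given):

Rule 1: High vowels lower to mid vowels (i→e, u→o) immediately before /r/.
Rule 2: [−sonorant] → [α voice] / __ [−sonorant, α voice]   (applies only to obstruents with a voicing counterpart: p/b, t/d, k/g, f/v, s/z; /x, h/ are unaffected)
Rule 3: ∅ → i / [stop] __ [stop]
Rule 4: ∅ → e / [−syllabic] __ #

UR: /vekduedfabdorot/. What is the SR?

vegiduetfabidorote

Rule 1 (pre-rhotic lowering): no segment meets the environment; /vekduedfabdorot/ is unchanged.
Rule 2 (regressive voicing assimilation): /k/ precedes the voiced obstruent /d/, so it voices to [g] by assimilation. /d/ precedes the voiceless obstruent /f/, so it devoices to [t] by assimilation. /vekduedfabdorot/ → vegduetfabdorot.
Rule 3 (stop-cluster i-epenthesis): /g/ and /d/ form a stop–stop cluster, so [i] is inserted between them. /b/ and /d/ form a stop–stop cluster, so [i] is inserted between them. /vegduetfabdorot/ → vegiduetfabidorot.
Rule 4 (final e-epenthesis): the form ends in the consonant /t/, so [e] is inserted word-finally. /vegiduetfabidorot/ → vegiduetfabidorote.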